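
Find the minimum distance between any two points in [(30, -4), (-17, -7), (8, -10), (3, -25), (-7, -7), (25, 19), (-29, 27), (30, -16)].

Computing all pairwise distances among 8 points:

d((30, -4), (-17, -7)) = 47.0956
d((30, -4), (8, -10)) = 22.8035
d((30, -4), (3, -25)) = 34.2053
d((30, -4), (-7, -7)) = 37.1214
d((30, -4), (25, 19)) = 23.5372
d((30, -4), (-29, 27)) = 66.6483
d((30, -4), (30, -16)) = 12.0
d((-17, -7), (8, -10)) = 25.1794
d((-17, -7), (3, -25)) = 26.9072
d((-17, -7), (-7, -7)) = 10.0 <-- minimum
d((-17, -7), (25, 19)) = 49.3964
d((-17, -7), (-29, 27)) = 36.0555
d((-17, -7), (30, -16)) = 47.8539
d((8, -10), (3, -25)) = 15.8114
d((8, -10), (-7, -7)) = 15.2971
d((8, -10), (25, 19)) = 33.6155
d((8, -10), (-29, 27)) = 52.3259
d((8, -10), (30, -16)) = 22.8035
d((3, -25), (-7, -7)) = 20.5913
d((3, -25), (25, 19)) = 49.1935
d((3, -25), (-29, 27)) = 61.0574
d((3, -25), (30, -16)) = 28.4605
d((-7, -7), (25, 19)) = 41.2311
d((-7, -7), (-29, 27)) = 40.4969
d((-7, -7), (30, -16)) = 38.0789
d((25, 19), (-29, 27)) = 54.5894
d((25, 19), (30, -16)) = 35.3553
d((-29, 27), (30, -16)) = 73.0068

Closest pair: (-17, -7) and (-7, -7) with distance 10.0

The closest pair is (-17, -7) and (-7, -7) with Euclidean distance 10.0. For 8 points, brute-force pairwise comparison is shown above. For large n, the divide-and-conquer algorithm (sort by x, recurse on halves, check the dividing strip) achieves O(n log n).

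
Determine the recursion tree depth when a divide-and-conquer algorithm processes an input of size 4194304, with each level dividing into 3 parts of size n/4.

For divide and conquer with division factor 4:

Problem sizes at each level:
Level 0: 4194304
Level 1: 1048576
Level 2: 262144
Level 3: 65536
Level 4: 16384
Level 5: 4096
Level 6: 1024
Level 7: 256
Level 8: 64
Level 9: 16
Level 10: 4
Level 11: 1

The root is level 0 and the size-1 base case is level 11 (the tree spans levels 0 through 11, i.e. 12 levels counting the root), so the depth is the number of divisions: log_4(4194304) = 11

The recursion tree depth is log_4(4194304) = 11. At each level, the problem size is divided by 4, so it takes 11 divisions to reduce to a base case of size 1. The algorithm makes 3 recursive calls at each level.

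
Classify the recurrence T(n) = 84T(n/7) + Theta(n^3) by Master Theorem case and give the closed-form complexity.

Master Theorem for T(n) = 84T(n/7) + O(n^3):

a = 84, b = 7, c = 3
log_b(a) = log_7(84) = 2.2770

Case 3: c = 3 > log_7(84) = 2.2770
T(n) = O(n^3) = O(n^3)

For T(n) = 84T(n/7) + O(n^3): log_7(84) = 2.2770. This is Case 3 of the Master Theorem (c > log_b(a), work dominated by root), giving O(n^3).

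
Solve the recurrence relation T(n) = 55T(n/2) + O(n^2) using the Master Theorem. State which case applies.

Master Theorem for T(n) = 55T(n/2) + O(n^2):

a = 55, b = 2, c = 2
log_b(a) = log_2(55) = 5.7814

Case 1: c = 2 < log_2(55) = 5.7814
T(n) = O(n^(log_2 55))

For T(n) = 55T(n/2) + O(n^2): log_2(55) = 5.7814. This is Case 1 of the Master Theorem (c < log_b(a), work dominated by leaves), giving O(n^(log_2 55)).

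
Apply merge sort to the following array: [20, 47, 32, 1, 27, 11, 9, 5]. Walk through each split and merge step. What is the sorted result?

Merge sort trace:

Split: [20, 47, 32, 1, 27, 11, 9, 5] -> [20, 47, 32, 1] and [27, 11, 9, 5]
  Split: [20, 47, 32, 1] -> [20, 47] and [32, 1]
    Split: [20, 47] -> [20] and [47]
    Merge: [20] + [47] -> [20, 47]
    Split: [32, 1] -> [32] and [1]
    Merge: [32] + [1] -> [1, 32]
  Merge: [20, 47] + [1, 32] -> [1, 20, 32, 47]
  Split: [27, 11, 9, 5] -> [27, 11] and [9, 5]
    Split: [27, 11] -> [27] and [11]
    Merge: [27] + [11] -> [11, 27]
    Split: [9, 5] -> [9] and [5]
    Merge: [9] + [5] -> [5, 9]
  Merge: [11, 27] + [5, 9] -> [5, 9, 11, 27]
Merge: [1, 20, 32, 47] + [5, 9, 11, 27] -> [1, 5, 9, 11, 20, 27, 32, 47]

Final sorted array: [1, 5, 9, 11, 20, 27, 32, 47]

The merge sort proceeds by recursively splitting the array and merging sorted halves.
After all merges, the sorted array is [1, 5, 9, 11, 20, 27, 32, 47].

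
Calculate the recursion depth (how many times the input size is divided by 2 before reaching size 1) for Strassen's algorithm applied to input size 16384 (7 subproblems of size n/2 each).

For divide and conquer with division factor 2:

Problem sizes at each level:
Level 0: 16384
Level 1: 8192
Level 2: 4096
Level 3: 2048
Level 4: 1024
Level 5: 512
Level 6: 256
Level 7: 128
Level 8: 64
Level 9: 32
Level 10: 16
Level 11: 8
Level 12: 4
Level 13: 2
Level 14: 1

The root is level 0 and the size-1 base case is level 14 (the tree spans levels 0 through 14, i.e. 15 levels counting the root), so the depth is the number of divisions: log_2(16384) = 14

The recursion tree depth is log_2(16384) = 14. At each level, the problem size is divided by 2, so it takes 14 divisions to reduce to a base case of size 1. The algorithm makes 7 recursive calls at each level.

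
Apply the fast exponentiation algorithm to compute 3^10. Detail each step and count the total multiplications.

Computing 3^10 by squaring (build up from 3^1; each line after the first costs one multiplication):

3^1 = 3
3^2 = (3^1)^2 = 3^2 = 9
3^4 = (3^2)^2 = 9^2 = 81
3^5 = 3 * 3^4 = 3 * 81 = 243
3^10 = (3^5)^2 = 243^2 = 59049

Result: 59049
Multiplications needed: 4 (4 lines after 3^1)

3^10 = 59049. Using exponentiation by squaring, this requires 4 multiplications. The key idea: if the exponent is even, square the half-power; if odd, multiply by the base once.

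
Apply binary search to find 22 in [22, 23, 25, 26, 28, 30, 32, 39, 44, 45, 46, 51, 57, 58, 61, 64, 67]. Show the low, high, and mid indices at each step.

Binary search for 22 in [22, 23, 25, 26, 28, 30, 32, 39, 44, 45, 46, 51, 57, 58, 61, 64, 67]:

lo=0, hi=16, mid=8, arr[mid]=44 -> 44 > 22, search left half
lo=0, hi=7, mid=3, arr[mid]=26 -> 26 > 22, search left half
lo=0, hi=2, mid=1, arr[mid]=23 -> 23 > 22, search left half
lo=0, hi=0, mid=0, arr[mid]=22 -> Found target at index 0!

Binary search finds 22 at index 0 after 4 comparisons. The search repeatedly halves the search space by comparing with the middle element.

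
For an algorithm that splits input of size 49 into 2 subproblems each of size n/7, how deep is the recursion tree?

For divide and conquer with division factor 7:

Problem sizes at each level:
Level 0: 49
Level 1: 7
Level 2: 1

The root is level 0 and the size-1 base case is level 2 (the tree spans levels 0 through 2, i.e. 3 levels counting the root), so the depth is the number of divisions: log_7(49) = 2

The recursion tree depth is log_7(49) = 2. At each level, the problem size is divided by 7, so it takes 2 divisions to reduce to a base case of size 1. The algorithm makes 2 recursive calls at each level.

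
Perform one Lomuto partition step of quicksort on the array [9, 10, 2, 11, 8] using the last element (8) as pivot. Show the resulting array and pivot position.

Lomuto partition with pivot = 8:

Initial array: [9, 10, 2, 11, 8]

arr[0]=9 > 8: no swap
arr[1]=10 > 8: no swap
arr[2]=2 <= 8: swap with position 0, array becomes [2, 10, 9, 11, 8]
arr[3]=11 > 8: no swap

Place pivot at position 1: [2, 8, 9, 11, 10]
Pivot position: 1

After partitioning with pivot 8, the array becomes [2, 8, 9, 11, 10]. The pivot is placed at index 1. All elements to the left of the pivot are <= 8, and all elements to the right are > 8.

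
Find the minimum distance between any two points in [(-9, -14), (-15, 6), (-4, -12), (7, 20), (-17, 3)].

Computing all pairwise distances among 5 points:

d((-9, -14), (-15, 6)) = 20.8806
d((-9, -14), (-4, -12)) = 5.3852
d((-9, -14), (7, 20)) = 37.5766
d((-9, -14), (-17, 3)) = 18.7883
d((-15, 6), (-4, -12)) = 21.095
d((-15, 6), (7, 20)) = 26.0768
d((-15, 6), (-17, 3)) = 3.6056 <-- minimum
d((-4, -12), (7, 20)) = 33.8378
d((-4, -12), (-17, 3)) = 19.8494
d((7, 20), (-17, 3)) = 29.4109

Closest pair: (-15, 6) and (-17, 3) with distance 3.6056

The closest pair is (-15, 6) and (-17, 3) with Euclidean distance 3.6056. For 5 points, brute-force pairwise comparison is shown above. For large n, the divide-and-conquer algorithm (sort by x, recurse on halves, check the dividing strip) achieves O(n log n).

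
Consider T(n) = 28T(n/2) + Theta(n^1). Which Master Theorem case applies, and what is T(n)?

Master Theorem for T(n) = 28T(n/2) + O(n^1):

a = 28, b = 2, c = 1
log_b(a) = log_2(28) = 4.8074

Case 1: c = 1 < log_2(28) = 4.8074
T(n) = O(n^(log_2 28))

For T(n) = 28T(n/2) + O(n^1): log_2(28) = 4.8074. This is Case 1 of the Master Theorem (c < log_b(a), work dominated by leaves), giving O(n^(log_2 28)).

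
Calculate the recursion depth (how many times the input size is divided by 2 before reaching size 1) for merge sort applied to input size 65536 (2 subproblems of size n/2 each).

For divide and conquer with division factor 2:

Problem sizes at each level:
Level 0: 65536
Level 1: 32768
Level 2: 16384
Level 3: 8192
Level 4: 4096
Level 5: 2048
Level 6: 1024
Level 7: 512
Level 8: 256
Level 9: 128
Level 10: 64
Level 11: 32
Level 12: 16
Level 13: 8
Level 14: 4
Level 15: 2
Level 16: 1

The root is level 0 and the size-1 base case is level 16 (the tree spans levels 0 through 16, i.e. 17 levels counting the root), so the depth is the number of divisions: log_2(65536) = 16

The recursion tree depth is log_2(65536) = 16. At each level, the problem size is divided by 2, so it takes 16 divisions to reduce to a base case of size 1. The algorithm makes 2 recursive calls at each level.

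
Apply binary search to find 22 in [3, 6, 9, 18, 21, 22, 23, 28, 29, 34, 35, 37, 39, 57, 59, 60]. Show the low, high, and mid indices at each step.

Binary search for 22 in [3, 6, 9, 18, 21, 22, 23, 28, 29, 34, 35, 37, 39, 57, 59, 60]:

lo=0, hi=15, mid=7, arr[mid]=28 -> 28 > 22, search left half
lo=0, hi=6, mid=3, arr[mid]=18 -> 18 < 22, search right half
lo=4, hi=6, mid=5, arr[mid]=22 -> Found target at index 5!

Binary search finds 22 at index 5 after 3 comparisons. The search repeatedly halves the search space by comparing with the middle element.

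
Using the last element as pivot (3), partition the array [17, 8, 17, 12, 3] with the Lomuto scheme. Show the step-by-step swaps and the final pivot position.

Lomuto partition with pivot = 3:

Initial array: [17, 8, 17, 12, 3]

arr[0]=17 > 3: no swap
arr[1]=8 > 3: no swap
arr[2]=17 > 3: no swap
arr[3]=12 > 3: no swap

Place pivot at position 0: [3, 8, 17, 12, 17]
Pivot position: 0

After partitioning with pivot 3, the array becomes [3, 8, 17, 12, 17]. The pivot is placed at index 0. All elements to the left of the pivot are <= 3, and all elements to the right are > 3.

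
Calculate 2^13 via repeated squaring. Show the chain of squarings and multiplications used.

Computing 2^13 by squaring (build up from 2^1; each line after the first costs one multiplication):

2^1 = 2
2^2 = (2^1)^2 = 2^2 = 4
2^3 = 2 * 2^2 = 2 * 4 = 8
2^6 = (2^3)^2 = 8^2 = 64
2^12 = (2^6)^2 = 64^2 = 4096
2^13 = 2 * 2^12 = 2 * 4096 = 8192

Result: 8192
Multiplications needed: 5 (5 lines after 2^1)

2^13 = 8192. Using exponentiation by squaring, this requires 5 multiplications. The key idea: if the exponent is even, square the half-power; if odd, multiply by the base once.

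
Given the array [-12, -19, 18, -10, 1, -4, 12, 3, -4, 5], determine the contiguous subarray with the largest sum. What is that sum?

Using Kadane's algorithm on [-12, -19, 18, -10, 1, -4, 12, 3, -4, 5]:

Scanning through the array:
Position 1 (value -19): max_ending_here = -19, max_so_far = -12
Position 2 (value 18): max_ending_here = 18, max_so_far = 18
Position 3 (value -10): max_ending_here = 8, max_so_far = 18
Position 4 (value 1): max_ending_here = 9, max_so_far = 18
Position 5 (value -4): max_ending_here = 5, max_so_far = 18
Position 6 (value 12): max_ending_here = 17, max_so_far = 18
Position 7 (value 3): max_ending_here = 20, max_so_far = 20
Position 8 (value -4): max_ending_here = 16, max_so_far = 20
Position 9 (value 5): max_ending_here = 21, max_so_far = 21

Maximum subarray: [18, -10, 1, -4, 12, 3, -4, 5]
Maximum sum: 21

The maximum subarray is [18, -10, 1, -4, 12, 3, -4, 5] with sum 21. This subarray runs from index 2 to index 9.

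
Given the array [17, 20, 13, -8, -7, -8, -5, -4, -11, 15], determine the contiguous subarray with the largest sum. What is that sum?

Using Kadane's algorithm on [17, 20, 13, -8, -7, -8, -5, -4, -11, 15]:

Scanning through the array:
Position 1 (value 20): max_ending_here = 37, max_so_far = 37
Position 2 (value 13): max_ending_here = 50, max_so_far = 50
Position 3 (value -8): max_ending_here = 42, max_so_far = 50
Position 4 (value -7): max_ending_here = 35, max_so_far = 50
Position 5 (value -8): max_ending_here = 27, max_so_far = 50
Position 6 (value -5): max_ending_here = 22, max_so_far = 50
Position 7 (value -4): max_ending_here = 18, max_so_far = 50
Position 8 (value -11): max_ending_here = 7, max_so_far = 50
Position 9 (value 15): max_ending_here = 22, max_so_far = 50

Maximum subarray: [17, 20, 13]
Maximum sum: 50

The maximum subarray is [17, 20, 13] with sum 50. This subarray runs from index 0 to index 2.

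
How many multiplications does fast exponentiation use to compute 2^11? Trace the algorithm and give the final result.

Computing 2^11 by squaring (build up from 2^1; each line after the first costs one multiplication):

2^1 = 2
2^2 = (2^1)^2 = 2^2 = 4
2^4 = (2^2)^2 = 4^2 = 16
2^5 = 2 * 2^4 = 2 * 16 = 32
2^10 = (2^5)^2 = 32^2 = 1024
2^11 = 2 * 2^10 = 2 * 1024 = 2048

Result: 2048
Multiplications needed: 5 (5 lines after 2^1)

2^11 = 2048. Using exponentiation by squaring, this requires 5 multiplications. The key idea: if the exponent is even, square the half-power; if odd, multiply by the base once.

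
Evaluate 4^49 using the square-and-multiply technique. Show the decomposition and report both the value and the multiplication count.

Computing 4^49 by squaring (build up from 4^1; each line after the first costs one multiplication):

4^1 = 4
4^2 = (4^1)^2 = 4^2 = 16
4^3 = 4 * 4^2 = 4 * 16 = 64
4^6 = (4^3)^2 = 64^2 = 4096
4^12 = (4^6)^2 = 4096^2 = 16777216
4^24 = (4^12)^2 = 16777216^2 = 281474976710656
4^48 = (4^24)^2 = 281474976710656^2 = 79228162514264337593543950336
4^49 = 4 * 4^48 = 4 * 79228162514264337593543950336 = 316912650057057350374175801344

Result: 316912650057057350374175801344
Multiplications needed: 7 (7 lines after 4^1)

4^49 = 316912650057057350374175801344. Using exponentiation by squaring, this requires 7 multiplications. The key idea: if the exponent is even, square the half-power; if odd, multiply by the base once.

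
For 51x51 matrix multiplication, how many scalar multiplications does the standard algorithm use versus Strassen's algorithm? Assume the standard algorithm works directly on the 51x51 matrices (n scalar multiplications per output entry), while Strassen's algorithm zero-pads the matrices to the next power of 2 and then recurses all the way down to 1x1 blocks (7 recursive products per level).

Matrix multiplication for 51x51 matrices:

Strassen's algorithm requires power-of-2 dimensions. Pad 51x51 to 64x64 (next power of 2).

Standard algorithm: 51^3 = 132651 multiplications
Strassen's algorithm: 7^(log2(64)) = 7^6 = 117649 multiplications
Savings: 132651 - 117649 = 15002 multiplications

Standard: 132651 multiplications (51^3). Strassen: 117649 multiplications (7^6, after padding to 64x64). Strassen reduces 8 recursive multiplications to 7 at each level.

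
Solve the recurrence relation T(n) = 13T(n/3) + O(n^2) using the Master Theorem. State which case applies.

Master Theorem for T(n) = 13T(n/3) + O(n^2):

a = 13, b = 3, c = 2
log_b(a) = log_3(13) = 2.3347

Case 1: c = 2 < log_3(13) = 2.3347
T(n) = O(n^(log_3 13))

For T(n) = 13T(n/3) + O(n^2): log_3(13) = 2.3347. This is Case 1 of the Master Theorem (c < log_b(a), work dominated by leaves), giving O(n^(log_3 13)).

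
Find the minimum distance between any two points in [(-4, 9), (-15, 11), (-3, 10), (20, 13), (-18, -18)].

Computing all pairwise distances among 5 points:

d((-4, 9), (-15, 11)) = 11.1803
d((-4, 9), (-3, 10)) = 1.4142 <-- minimum
d((-4, 9), (20, 13)) = 24.3311
d((-4, 9), (-18, -18)) = 30.4138
d((-15, 11), (-3, 10)) = 12.0416
d((-15, 11), (20, 13)) = 35.0571
d((-15, 11), (-18, -18)) = 29.1548
d((-3, 10), (20, 13)) = 23.1948
d((-3, 10), (-18, -18)) = 31.7648
d((20, 13), (-18, -18)) = 49.0408

Closest pair: (-4, 9) and (-3, 10) with distance 1.4142

The closest pair is (-4, 9) and (-3, 10) with Euclidean distance 1.4142. For 5 points, brute-force pairwise comparison is shown above. For large n, the divide-and-conquer algorithm (sort by x, recurse on halves, check the dividing strip) achieves O(n log n).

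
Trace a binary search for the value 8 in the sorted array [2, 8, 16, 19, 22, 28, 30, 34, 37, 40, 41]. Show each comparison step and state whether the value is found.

Binary search for 8 in [2, 8, 16, 19, 22, 28, 30, 34, 37, 40, 41]:

lo=0, hi=10, mid=5, arr[mid]=28 -> 28 > 8, search left half
lo=0, hi=4, mid=2, arr[mid]=16 -> 16 > 8, search left half
lo=0, hi=1, mid=0, arr[mid]=2 -> 2 < 8, search right half
lo=1, hi=1, mid=1, arr[mid]=8 -> Found target at index 1!

Binary search finds 8 at index 1 after 4 comparisons. The search repeatedly halves the search space by comparing with the middle element.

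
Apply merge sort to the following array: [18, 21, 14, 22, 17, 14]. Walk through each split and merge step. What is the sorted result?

Merge sort trace:

Split: [18, 21, 14, 22, 17, 14] -> [18, 21, 14] and [22, 17, 14]
  Split: [18, 21, 14] -> [18] and [21, 14]
    Split: [21, 14] -> [21] and [14]
    Merge: [21] + [14] -> [14, 21]
  Merge: [18] + [14, 21] -> [14, 18, 21]
  Split: [22, 17, 14] -> [22] and [17, 14]
    Split: [17, 14] -> [17] and [14]
    Merge: [17] + [14] -> [14, 17]
  Merge: [22] + [14, 17] -> [14, 17, 22]
Merge: [14, 18, 21] + [14, 17, 22] -> [14, 14, 17, 18, 21, 22]

Final sorted array: [14, 14, 17, 18, 21, 22]

The merge sort proceeds by recursively splitting the array and merging sorted halves.
After all merges, the sorted array is [14, 14, 17, 18, 21, 22].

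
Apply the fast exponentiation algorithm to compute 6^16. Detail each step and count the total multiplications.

Computing 6^16 by squaring (build up from 6^1; each line after the first costs one multiplication):

6^1 = 6
6^2 = (6^1)^2 = 6^2 = 36
6^4 = (6^2)^2 = 36^2 = 1296
6^8 = (6^4)^2 = 1296^2 = 1679616
6^16 = (6^8)^2 = 1679616^2 = 2821109907456

Result: 2821109907456
Multiplications needed: 4 (4 lines after 6^1)

6^16 = 2821109907456. Using exponentiation by squaring, this requires 4 multiplications. The key idea: if the exponent is even, square the half-power; if odd, multiply by the base once.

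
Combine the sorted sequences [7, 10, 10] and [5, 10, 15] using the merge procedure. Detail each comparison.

Merging process:

Compare 7 vs 5: take 5 from right. Merged: [5]
Compare 7 vs 10: take 7 from left. Merged: [5, 7]
Compare 10 vs 10: take 10 from left. Merged: [5, 7, 10]
Compare 10 vs 10: take 10 from left. Merged: [5, 7, 10, 10]
Append remaining from right: [10, 15]. Merged: [5, 7, 10, 10, 10, 15]

Final merged array: [5, 7, 10, 10, 10, 15]
Total comparisons: 4

The merged array is [5, 7, 10, 10, 10, 15], requiring 4 comparisons. The merge step runs in O(n) time where n is the total number of elements.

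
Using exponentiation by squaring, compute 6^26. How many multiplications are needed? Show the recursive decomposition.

Computing 6^26 by squaring (build up from 6^1; each line after the first costs one multiplication):

6^1 = 6
6^2 = (6^1)^2 = 6^2 = 36
6^3 = 6 * 6^2 = 6 * 36 = 216
6^6 = (6^3)^2 = 216^2 = 46656
6^12 = (6^6)^2 = 46656^2 = 2176782336
6^13 = 6 * 6^12 = 6 * 2176782336 = 13060694016
6^26 = (6^13)^2 = 13060694016^2 = 170581728179578208256

Result: 170581728179578208256
Multiplications needed: 6 (6 lines after 6^1)

6^26 = 170581728179578208256. Using exponentiation by squaring, this requires 6 multiplications. The key idea: if the exponent is even, square the half-power; if odd, multiply by the base once.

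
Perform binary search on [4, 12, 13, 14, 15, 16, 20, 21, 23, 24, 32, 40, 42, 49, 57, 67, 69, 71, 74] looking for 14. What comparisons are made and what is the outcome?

Binary search for 14 in [4, 12, 13, 14, 15, 16, 20, 21, 23, 24, 32, 40, 42, 49, 57, 67, 69, 71, 74]:

lo=0, hi=18, mid=9, arr[mid]=24 -> 24 > 14, search left half
lo=0, hi=8, mid=4, arr[mid]=15 -> 15 > 14, search left half
lo=0, hi=3, mid=1, arr[mid]=12 -> 12 < 14, search right half
lo=2, hi=3, mid=2, arr[mid]=13 -> 13 < 14, search right half
lo=3, hi=3, mid=3, arr[mid]=14 -> Found target at index 3!

Binary search finds 14 at index 3 after 5 comparisons. The search repeatedly halves the search space by comparing with the middle element.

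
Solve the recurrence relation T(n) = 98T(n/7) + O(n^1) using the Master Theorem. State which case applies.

Master Theorem for T(n) = 98T(n/7) + O(n^1):

a = 98, b = 7, c = 1
log_b(a) = log_7(98) = 2.3562

Case 1: c = 1 < log_7(98) = 2.3562
T(n) = O(n^(log_7 98))

For T(n) = 98T(n/7) + O(n^1): log_7(98) = 2.3562. This is Case 1 of the Master Theorem (c < log_b(a), work dominated by leaves), giving O(n^(log_7 98)).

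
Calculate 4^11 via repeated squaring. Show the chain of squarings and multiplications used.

Computing 4^11 by squaring (build up from 4^1; each line after the first costs one multiplication):

4^1 = 4
4^2 = (4^1)^2 = 4^2 = 16
4^4 = (4^2)^2 = 16^2 = 256
4^5 = 4 * 4^4 = 4 * 256 = 1024
4^10 = (4^5)^2 = 1024^2 = 1048576
4^11 = 4 * 4^10 = 4 * 1048576 = 4194304

Result: 4194304
Multiplications needed: 5 (5 lines after 4^1)

4^11 = 4194304. Using exponentiation by squaring, this requires 5 multiplications. The key idea: if the exponent is even, square the half-power; if odd, multiply by the base once.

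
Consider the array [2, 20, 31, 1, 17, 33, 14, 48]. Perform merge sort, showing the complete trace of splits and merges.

Merge sort trace:

Split: [2, 20, 31, 1, 17, 33, 14, 48] -> [2, 20, 31, 1] and [17, 33, 14, 48]
  Split: [2, 20, 31, 1] -> [2, 20] and [31, 1]
    Split: [2, 20] -> [2] and [20]
    Merge: [2] + [20] -> [2, 20]
    Split: [31, 1] -> [31] and [1]
    Merge: [31] + [1] -> [1, 31]
  Merge: [2, 20] + [1, 31] -> [1, 2, 20, 31]
  Split: [17, 33, 14, 48] -> [17, 33] and [14, 48]
    Split: [17, 33] -> [17] and [33]
    Merge: [17] + [33] -> [17, 33]
    Split: [14, 48] -> [14] and [48]
    Merge: [14] + [48] -> [14, 48]
  Merge: [17, 33] + [14, 48] -> [14, 17, 33, 48]
Merge: [1, 2, 20, 31] + [14, 17, 33, 48] -> [1, 2, 14, 17, 20, 31, 33, 48]

Final sorted array: [1, 2, 14, 17, 20, 31, 33, 48]

The merge sort proceeds by recursively splitting the array and merging sorted halves.
After all merges, the sorted array is [1, 2, 14, 17, 20, 31, 33, 48].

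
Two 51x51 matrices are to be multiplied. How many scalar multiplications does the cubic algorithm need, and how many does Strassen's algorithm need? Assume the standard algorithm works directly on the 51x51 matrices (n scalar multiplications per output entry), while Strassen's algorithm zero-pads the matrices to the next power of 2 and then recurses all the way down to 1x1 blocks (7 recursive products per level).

Matrix multiplication for 51x51 matrices:

Strassen's algorithm requires power-of-2 dimensions. Pad 51x51 to 64x64 (next power of 2).

Standard algorithm: 51^3 = 132651 multiplications
Strassen's algorithm: 7^(log2(64)) = 7^6 = 117649 multiplications
Savings: 132651 - 117649 = 15002 multiplications

Standard: 132651 multiplications (51^3). Strassen: 117649 multiplications (7^6, after padding to 64x64). Strassen reduces 8 recursive multiplications to 7 at each level.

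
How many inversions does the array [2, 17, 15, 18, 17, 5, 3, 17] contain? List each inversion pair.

Finding inversions in [2, 17, 15, 18, 17, 5, 3, 17]:

(1, 2): arr[1]=17 > arr[2]=15
(1, 5): arr[1]=17 > arr[5]=5
(1, 6): arr[1]=17 > arr[6]=3
(2, 5): arr[2]=15 > arr[5]=5
(2, 6): arr[2]=15 > arr[6]=3
(3, 4): arr[3]=18 > arr[4]=17
(3, 5): arr[3]=18 > arr[5]=5
(3, 6): arr[3]=18 > arr[6]=3
(3, 7): arr[3]=18 > arr[7]=17
(4, 5): arr[4]=17 > arr[5]=5
(4, 6): arr[4]=17 > arr[6]=3
(5, 6): arr[5]=5 > arr[6]=3

Total inversions: 12

The array has 12 inversion(s): (1,2), (1,5), (1,6), (2,5), (2,6), (3,4), (3,5), (3,6), (3,7), (4,5), (4,6), (5,6). Each pair (i,j) satisfies i < j and arr[i] > arr[j].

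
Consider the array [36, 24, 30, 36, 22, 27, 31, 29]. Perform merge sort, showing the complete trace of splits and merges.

Merge sort trace:

Split: [36, 24, 30, 36, 22, 27, 31, 29] -> [36, 24, 30, 36] and [22, 27, 31, 29]
  Split: [36, 24, 30, 36] -> [36, 24] and [30, 36]
    Split: [36, 24] -> [36] and [24]
    Merge: [36] + [24] -> [24, 36]
    Split: [30, 36] -> [30] and [36]
    Merge: [30] + [36] -> [30, 36]
  Merge: [24, 36] + [30, 36] -> [24, 30, 36, 36]
  Split: [22, 27, 31, 29] -> [22, 27] and [31, 29]
    Split: [22, 27] -> [22] and [27]
    Merge: [22] + [27] -> [22, 27]
    Split: [31, 29] -> [31] and [29]
    Merge: [31] + [29] -> [29, 31]
  Merge: [22, 27] + [29, 31] -> [22, 27, 29, 31]
Merge: [24, 30, 36, 36] + [22, 27, 29, 31] -> [22, 24, 27, 29, 30, 31, 36, 36]

Final sorted array: [22, 24, 27, 29, 30, 31, 36, 36]

The merge sort proceeds by recursively splitting the array and merging sorted halves.
After all merges, the sorted array is [22, 24, 27, 29, 30, 31, 36, 36].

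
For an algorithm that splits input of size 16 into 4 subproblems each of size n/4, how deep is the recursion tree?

For divide and conquer with division factor 4:

Problem sizes at each level:
Level 0: 16
Level 1: 4
Level 2: 1

The root is level 0 and the size-1 base case is level 2 (the tree spans levels 0 through 2, i.e. 3 levels counting the root), so the depth is the number of divisions: log_4(16) = 2

The recursion tree depth is log_4(16) = 2. At each level, the problem size is divided by 4, so it takes 2 divisions to reduce to a base case of size 1. The algorithm makes 4 recursive calls at each level.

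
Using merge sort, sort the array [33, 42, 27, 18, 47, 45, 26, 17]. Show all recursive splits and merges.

Merge sort trace:

Split: [33, 42, 27, 18, 47, 45, 26, 17] -> [33, 42, 27, 18] and [47, 45, 26, 17]
  Split: [33, 42, 27, 18] -> [33, 42] and [27, 18]
    Split: [33, 42] -> [33] and [42]
    Merge: [33] + [42] -> [33, 42]
    Split: [27, 18] -> [27] and [18]
    Merge: [27] + [18] -> [18, 27]
  Merge: [33, 42] + [18, 27] -> [18, 27, 33, 42]
  Split: [47, 45, 26, 17] -> [47, 45] and [26, 17]
    Split: [47, 45] -> [47] and [45]
    Merge: [47] + [45] -> [45, 47]
    Split: [26, 17] -> [26] and [17]
    Merge: [26] + [17] -> [17, 26]
  Merge: [45, 47] + [17, 26] -> [17, 26, 45, 47]
Merge: [18, 27, 33, 42] + [17, 26, 45, 47] -> [17, 18, 26, 27, 33, 42, 45, 47]

Final sorted array: [17, 18, 26, 27, 33, 42, 45, 47]

The merge sort proceeds by recursively splitting the array and merging sorted halves.
After all merges, the sorted array is [17, 18, 26, 27, 33, 42, 45, 47].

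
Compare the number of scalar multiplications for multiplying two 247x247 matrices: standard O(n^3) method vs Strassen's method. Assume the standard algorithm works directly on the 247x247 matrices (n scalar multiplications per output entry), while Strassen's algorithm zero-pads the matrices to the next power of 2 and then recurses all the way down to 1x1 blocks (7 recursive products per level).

Matrix multiplication for 247x247 matrices:

Strassen's algorithm requires power-of-2 dimensions. Pad 247x247 to 256x256 (next power of 2).

Standard algorithm: 247^3 = 15069223 multiplications
Strassen's algorithm: 7^(log2(256)) = 7^8 = 5764801 multiplications
Savings: 15069223 - 5764801 = 9304422 multiplications

Standard: 15069223 multiplications (247^3). Strassen: 5764801 multiplications (7^8, after padding to 256x256). Strassen reduces 8 recursive multiplications to 7 at each level.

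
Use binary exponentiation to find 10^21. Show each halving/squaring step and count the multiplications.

Computing 10^21 by squaring (build up from 10^1; each line after the first costs one multiplication):

10^1 = 10
10^2 = (10^1)^2 = 10^2 = 100
10^4 = (10^2)^2 = 100^2 = 10000
10^5 = 10 * 10^4 = 10 * 10000 = 100000
10^10 = (10^5)^2 = 100000^2 = 10000000000
10^20 = (10^10)^2 = 10000000000^2 = 100000000000000000000
10^21 = 10 * 10^20 = 10 * 100000000000000000000 = 1000000000000000000000

Result: 1000000000000000000000
Multiplications needed: 6 (6 lines after 10^1)

10^21 = 1000000000000000000000. Using exponentiation by squaring, this requires 6 multiplications. The key idea: if the exponent is even, square the half-power; if odd, multiply by the base once.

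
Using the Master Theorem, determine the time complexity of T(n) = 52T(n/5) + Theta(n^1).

Master Theorem for T(n) = 52T(n/5) + O(n^1):

a = 52, b = 5, c = 1
log_b(a) = log_5(52) = 2.4550

Case 1: c = 1 < log_5(52) = 2.4550
T(n) = O(n^(log_5 52))

For T(n) = 52T(n/5) + O(n^1): log_5(52) = 2.4550. This is Case 1 of the Master Theorem (c < log_b(a), work dominated by leaves), giving O(n^(log_5 52)).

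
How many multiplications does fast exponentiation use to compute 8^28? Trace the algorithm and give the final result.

Computing 8^28 by squaring (build up from 8^1; each line after the first costs one multiplication):

8^1 = 8
8^2 = (8^1)^2 = 8^2 = 64
8^3 = 8 * 8^2 = 8 * 64 = 512
8^6 = (8^3)^2 = 512^2 = 262144
8^7 = 8 * 8^6 = 8 * 262144 = 2097152
8^14 = (8^7)^2 = 2097152^2 = 4398046511104
8^28 = (8^14)^2 = 4398046511104^2 = 19342813113834066795298816

Result: 19342813113834066795298816
Multiplications needed: 6 (6 lines after 8^1)

8^28 = 19342813113834066795298816. Using exponentiation by squaring, this requires 6 multiplications. The key idea: if the exponent is even, square the half-power; if odd, multiply by the base once.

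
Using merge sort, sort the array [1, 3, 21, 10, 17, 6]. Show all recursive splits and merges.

Merge sort trace:

Split: [1, 3, 21, 10, 17, 6] -> [1, 3, 21] and [10, 17, 6]
  Split: [1, 3, 21] -> [1] and [3, 21]
    Split: [3, 21] -> [3] and [21]
    Merge: [3] + [21] -> [3, 21]
  Merge: [1] + [3, 21] -> [1, 3, 21]
  Split: [10, 17, 6] -> [10] and [17, 6]
    Split: [17, 6] -> [17] and [6]
    Merge: [17] + [6] -> [6, 17]
  Merge: [10] + [6, 17] -> [6, 10, 17]
Merge: [1, 3, 21] + [6, 10, 17] -> [1, 3, 6, 10, 17, 21]

Final sorted array: [1, 3, 6, 10, 17, 21]

The merge sort proceeds by recursively splitting the array and merging sorted halves.
After all merges, the sorted array is [1, 3, 6, 10, 17, 21].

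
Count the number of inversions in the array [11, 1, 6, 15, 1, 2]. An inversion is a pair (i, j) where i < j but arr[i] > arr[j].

Finding inversions in [11, 1, 6, 15, 1, 2]:

(0, 1): arr[0]=11 > arr[1]=1
(0, 2): arr[0]=11 > arr[2]=6
(0, 4): arr[0]=11 > arr[4]=1
(0, 5): arr[0]=11 > arr[5]=2
(2, 4): arr[2]=6 > arr[4]=1
(2, 5): arr[2]=6 > arr[5]=2
(3, 4): arr[3]=15 > arr[4]=1
(3, 5): arr[3]=15 > arr[5]=2

Total inversions: 8

The array has 8 inversion(s): (0,1), (0,2), (0,4), (0,5), (2,4), (2,5), (3,4), (3,5). Each pair (i,j) satisfies i < j and arr[i] > arr[j].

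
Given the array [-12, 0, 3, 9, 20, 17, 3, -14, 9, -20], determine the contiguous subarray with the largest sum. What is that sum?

Using Kadane's algorithm on [-12, 0, 3, 9, 20, 17, 3, -14, 9, -20]:

Scanning through the array:
Position 1 (value 0): max_ending_here = 0, max_so_far = 0
Position 2 (value 3): max_ending_here = 3, max_so_far = 3
Position 3 (value 9): max_ending_here = 12, max_so_far = 12
Position 4 (value 20): max_ending_here = 32, max_so_far = 32
Position 5 (value 17): max_ending_here = 49, max_so_far = 49
Position 6 (value 3): max_ending_here = 52, max_so_far = 52
Position 7 (value -14): max_ending_here = 38, max_so_far = 52
Position 8 (value 9): max_ending_here = 47, max_so_far = 52
Position 9 (value -20): max_ending_here = 27, max_so_far = 52

Maximum subarray: [0, 3, 9, 20, 17, 3]
Maximum sum: 52

The maximum subarray is [0, 3, 9, 20, 17, 3] with sum 52. This subarray runs from index 1 to index 6.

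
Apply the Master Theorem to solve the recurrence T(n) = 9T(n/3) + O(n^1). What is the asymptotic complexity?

Master Theorem for T(n) = 9T(n/3) + O(n^1):

a = 9, b = 3, c = 1
log_b(a) = log_3(9) = 2.0000

Case 1: c = 1 < log_3(9) = 2.0000
T(n) = O(n^(log_3 9)) = O(n^2)

For T(n) = 9T(n/3) + O(n^1): log_3(9) = 2.0000. This is Case 1 of the Master Theorem (c < log_b(a), work dominated by leaves), giving O(n^2).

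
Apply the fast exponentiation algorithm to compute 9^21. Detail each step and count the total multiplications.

Computing 9^21 by squaring (build up from 9^1; each line after the first costs one multiplication):

9^1 = 9
9^2 = (9^1)^2 = 9^2 = 81
9^4 = (9^2)^2 = 81^2 = 6561
9^5 = 9 * 9^4 = 9 * 6561 = 59049
9^10 = (9^5)^2 = 59049^2 = 3486784401
9^20 = (9^10)^2 = 3486784401^2 = 12157665459056928801
9^21 = 9 * 9^20 = 9 * 12157665459056928801 = 109418989131512359209

Result: 109418989131512359209
Multiplications needed: 6 (6 lines after 9^1)

9^21 = 109418989131512359209. Using exponentiation by squaring, this requires 6 multiplications. The key idea: if the exponent is even, square the half-power; if odd, multiply by the base once.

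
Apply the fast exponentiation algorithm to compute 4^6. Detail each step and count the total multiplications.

Computing 4^6 by squaring (build up from 4^1; each line after the first costs one multiplication):

4^1 = 4
4^2 = (4^1)^2 = 4^2 = 16
4^3 = 4 * 4^2 = 4 * 16 = 64
4^6 = (4^3)^2 = 64^2 = 4096

Result: 4096
Multiplications needed: 3 (3 lines after 4^1)

4^6 = 4096. Using exponentiation by squaring, this requires 3 multiplications. The key idea: if the exponent is even, square the half-power; if odd, multiply by the base once.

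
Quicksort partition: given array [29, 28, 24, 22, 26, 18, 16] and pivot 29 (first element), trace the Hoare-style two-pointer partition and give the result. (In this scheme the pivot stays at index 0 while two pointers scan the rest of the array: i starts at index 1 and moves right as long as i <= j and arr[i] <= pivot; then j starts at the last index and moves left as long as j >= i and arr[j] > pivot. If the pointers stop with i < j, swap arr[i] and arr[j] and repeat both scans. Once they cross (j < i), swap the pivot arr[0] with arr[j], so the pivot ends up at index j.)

Hoare-style two-pointer partition with pivot = 29:

Initial array: [29, 28, 24, 22, 26, 18, 16]

Pointers start at i = 1, j = 6.
i ends at 7, j ends at 6: the pointers have crossed (j < i), so scanning stops.

Swap pivot arr[0] with arr[6] to place pivot at position 6: [16, 28, 24, 22, 26, 18, 29]
Pivot position: 6

After partitioning with pivot 29, the array becomes [16, 28, 24, 22, 26, 18, 29]. The pivot is placed at index 6. All elements to the left of the pivot are <= 29, and all elements to the right are > 29.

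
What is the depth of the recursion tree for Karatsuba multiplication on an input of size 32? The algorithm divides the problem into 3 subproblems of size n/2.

For divide and conquer with division factor 2:

Problem sizes at each level:
Level 0: 32
Level 1: 16
Level 2: 8
Level 3: 4
Level 4: 2
Level 5: 1

The root is level 0 and the size-1 base case is level 5 (the tree spans levels 0 through 5, i.e. 6 levels counting the root), so the depth is the number of divisions: log_2(32) = 5

The recursion tree depth is log_2(32) = 5. At each level, the problem size is divided by 2, so it takes 5 divisions to reduce to a base case of size 1. The algorithm makes 3 recursive calls at each level.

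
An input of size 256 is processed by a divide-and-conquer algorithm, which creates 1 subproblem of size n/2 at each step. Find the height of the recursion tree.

For divide and conquer with division factor 2:

Problem sizes at each level:
Level 0: 256
Level 1: 128
Level 2: 64
Level 3: 32
Level 4: 16
Level 5: 8
Level 6: 4
Level 7: 2
Level 8: 1

The root is level 0 and the size-1 base case is level 8 (the tree spans levels 0 through 8, i.e. 9 levels counting the root), so the depth is the number of divisions: log_2(256) = 8

The recursion tree depth is log_2(256) = 8. At each level, the problem size is divided by 2, so it takes 8 divisions to reduce to a base case of size 1. The algorithm makes 1 recursive call at each level.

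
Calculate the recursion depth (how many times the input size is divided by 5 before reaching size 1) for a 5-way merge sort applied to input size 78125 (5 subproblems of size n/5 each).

For divide and conquer with division factor 5:

Problem sizes at each level:
Level 0: 78125
Level 1: 15625
Level 2: 3125
Level 3: 625
Level 4: 125
Level 5: 25
Level 6: 5
Level 7: 1

The root is level 0 and the size-1 base case is level 7 (the tree spans levels 0 through 7, i.e. 8 levels counting the root), so the depth is the number of divisions: log_5(78125) = 7

The recursion tree depth is log_5(78125) = 7. At each level, the problem size is divided by 5, so it takes 7 divisions to reduce to a base case of size 1. The algorithm makes 5 recursive calls at each level.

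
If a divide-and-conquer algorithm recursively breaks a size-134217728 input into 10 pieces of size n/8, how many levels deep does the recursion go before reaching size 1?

For divide and conquer with division factor 8:

Problem sizes at each level:
Level 0: 134217728
Level 1: 16777216
Level 2: 2097152
Level 3: 262144
Level 4: 32768
Level 5: 4096
Level 6: 512
Level 7: 64
Level 8: 8
Level 9: 1

The root is level 0 and the size-1 base case is level 9 (the tree spans levels 0 through 9, i.e. 10 levels counting the root), so the depth is the number of divisions: log_8(134217728) = 9

The recursion tree depth is log_8(134217728) = 9. At each level, the problem size is divided by 8, so it takes 9 divisions to reduce to a base case of size 1. The algorithm makes 10 recursive calls at each level.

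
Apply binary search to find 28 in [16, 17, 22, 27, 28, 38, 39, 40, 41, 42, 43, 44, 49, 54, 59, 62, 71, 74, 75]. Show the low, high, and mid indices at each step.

Binary search for 28 in [16, 17, 22, 27, 28, 38, 39, 40, 41, 42, 43, 44, 49, 54, 59, 62, 71, 74, 75]:

lo=0, hi=18, mid=9, arr[mid]=42 -> 42 > 28, search left half
lo=0, hi=8, mid=4, arr[mid]=28 -> Found target at index 4!

Binary search finds 28 at index 4 after 2 comparisons. The search repeatedly halves the search space by comparing with the middle element.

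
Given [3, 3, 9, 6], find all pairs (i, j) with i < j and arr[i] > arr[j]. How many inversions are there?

Finding inversions in [3, 3, 9, 6]:

(2, 3): arr[2]=9 > arr[3]=6

Total inversions: 1

The array has 1 inversion(s): (2,3). Each pair (i,j) satisfies i < j and arr[i] > arr[j].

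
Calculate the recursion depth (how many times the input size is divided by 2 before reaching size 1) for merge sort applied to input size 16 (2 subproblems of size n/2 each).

For divide and conquer with division factor 2:

Problem sizes at each level:
Level 0: 16
Level 1: 8
Level 2: 4
Level 3: 2
Level 4: 1

The root is level 0 and the size-1 base case is level 4 (the tree spans levels 0 through 4, i.e. 5 levels counting the root), so the depth is the number of divisions: log_2(16) = 4

The recursion tree depth is log_2(16) = 4. At each level, the problem size is divided by 2, so it takes 4 divisions to reduce to a base case of size 1. The algorithm makes 2 recursive calls at each level.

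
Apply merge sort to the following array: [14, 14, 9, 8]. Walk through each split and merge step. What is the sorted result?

Merge sort trace:

Split: [14, 14, 9, 8] -> [14, 14] and [9, 8]
  Split: [14, 14] -> [14] and [14]
  Merge: [14] + [14] -> [14, 14]
  Split: [9, 8] -> [9] and [8]
  Merge: [9] + [8] -> [8, 9]
Merge: [14, 14] + [8, 9] -> [8, 9, 14, 14]

Final sorted array: [8, 9, 14, 14]

The merge sort proceeds by recursively splitting the array and merging sorted halves.
After all merges, the sorted array is [8, 9, 14, 14].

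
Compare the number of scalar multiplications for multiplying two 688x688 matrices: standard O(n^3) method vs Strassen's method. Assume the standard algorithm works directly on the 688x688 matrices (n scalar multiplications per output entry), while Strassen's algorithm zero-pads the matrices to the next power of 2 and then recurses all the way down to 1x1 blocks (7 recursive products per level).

Matrix multiplication for 688x688 matrices:

Strassen's algorithm requires power-of-2 dimensions. Pad 688x688 to 1024x1024 (next power of 2).

Standard algorithm: 688^3 = 325660672 multiplications
Strassen's algorithm: 7^(log2(1024)) = 7^10 = 282475249 multiplications
Savings: 325660672 - 282475249 = 43185423 multiplications

Standard: 325660672 multiplications (688^3). Strassen: 282475249 multiplications (7^10, after padding to 1024x1024). Strassen reduces 8 recursive multiplications to 7 at each level.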